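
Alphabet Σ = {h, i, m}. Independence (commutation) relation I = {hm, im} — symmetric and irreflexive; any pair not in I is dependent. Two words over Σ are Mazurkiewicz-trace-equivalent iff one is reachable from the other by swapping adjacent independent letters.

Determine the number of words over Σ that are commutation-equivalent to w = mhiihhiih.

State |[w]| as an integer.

9

piece 0:m — minimal
piece 1:h — minimal
piece 2:i rests on {1:h}
piece 3:i rests on {2:i}
piece 4:h rests on {3:i}
piece 5:h rests on {4:h}
piece 6:i rests on {5:h}
piece 7:i rests on {6:i}
piece 8:h rests on {7:i}
minimal pieces: {0:m, 1:h}
ways to finish when only these pieces remain (= sum over removing one remaining piece with nothing left below it):
  1 left: {0}→1  {8}→1
  2 left: {0,8}→2  {7,8}→1
  3 left: {0,7,8}→3  {6,7,8}→1
  4 left: {0,6,7,8}→4  {5,6,7,8}→1
  5 left: {0,5,6,7,8}→5  {4,5,6,7,8}→1
  6 left: {0,4,5,6,7,8}→6  {3,4,5,6,7,8}→1
  7 left: {0,3,4,5,6,7,8}→7  {2,3,4,5,6,7,8}→1
  placing 0:m first → 1 extensions
  placing 1:h first → 8 extensions
total linear extensions = 9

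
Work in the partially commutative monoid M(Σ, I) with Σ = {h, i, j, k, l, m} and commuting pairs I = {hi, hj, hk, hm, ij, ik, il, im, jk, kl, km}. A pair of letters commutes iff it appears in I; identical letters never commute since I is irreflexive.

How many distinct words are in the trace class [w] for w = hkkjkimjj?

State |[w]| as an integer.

#0=h has no predecessor
#1=k has no predecessor
#2=k depends on [1:k]
#3=j has no predecessor
#4=k depends on [2:k]
#5=i has no predecessor
#6=m depends on [3:j]
#7=j depends on [6:m]
#8=j depends on [7:j]
sources: [0:h, 1:k, 3:j, 5:i]
N(rest) = Σ N(rest − s) over sources s of rest; N(one piece) = 1:
  size 1 → [0]=1  [4]=1  [5]=1  [8]=1
  size 2 → [0,4]=2  [0,5]=2  [0,8]=2  [2,4]=1  [4,5]=2  [4,8]=2  [5,8]=2  [7,8]=1
  size 3 → [0,2,4]=3  [0,4,5]=6  [0,4,8]=6  [0,5,8]=6  [0,7,8]=3  [1,2,4]=1  [2,4,5]=3  [2,4,8]=3  [4,5,8]=6  [4,7,8]=3  [5,7,8]=3  [6,7,8]=1
  size 4 → [0,1,2,4]=4  [0,2,4,5]=12  [0,2,4,8]=12  [0,4,5,8]=24  [0,4,7,8]=12  [0,5,7,8]=12  [0,6,7,8]=4  [1,2,4,5]=4  [1,2,4,8]=4  [2,4,5,8]=12  [2,4,7,8]=6  [3,6,7,8]=1  [4,5,7,8]=12  [4,6,7,8]=4  [5,6,7,8]=4
  size 5 → [0,1,2,4,5]=20  [0,1,2,4,8]=20  [0,2,4,5,8]=60  [0,2,4,7,8]=30  [0,3,6,7,8]=5  [0,4,5,7,8]=60  [0,4,6,7,8]=20  [0,5,6,7,8]=20  [1,2,4,5,8]=20  [1,2,4,7,8]=10  [2,4,5,7,8]=30  [2,4,6,7,8]=10  [3,4,6,7,8]=5  [3,5,6,7,8]=5  [4,5,6,7,8]=20
  size 6 → [0,1,2,4,5,8]=120  [0,1,2,4,7,8]=60  [0,2,4,5,7,8]=180  [0,2,4,6,7,8]=60  [0,3,4,6,7,8]=30  [0,3,5,6,7,8]=30  [0,4,5,6,7,8]=120  [1,2,4,5,7,8]=60  [1,2,4,6,7,8]=20  [2,3,4,6,7,8]=15  [2,4,5,6,7,8]=60  [3,4,5,6,7,8]=30
  size 7 → [0,1,2,4,5,7,8]=420  [0,1,2,4,6,7,8]=140  [0,2,3,4,6,7,8]=105  [0,2,4,5,6,7,8]=420  [0,3,4,5,6,7,8]=210  [1,2,3,4,6,7,8]=35  [1,2,4,5,6,7,8]=140  [2,3,4,5,6,7,8]=105
  first=0(h) contributes 280
  first=1(k) contributes 840
  first=3(j) contributes 1120
  first=5(i) contributes 280
|[w]| = 2520

2520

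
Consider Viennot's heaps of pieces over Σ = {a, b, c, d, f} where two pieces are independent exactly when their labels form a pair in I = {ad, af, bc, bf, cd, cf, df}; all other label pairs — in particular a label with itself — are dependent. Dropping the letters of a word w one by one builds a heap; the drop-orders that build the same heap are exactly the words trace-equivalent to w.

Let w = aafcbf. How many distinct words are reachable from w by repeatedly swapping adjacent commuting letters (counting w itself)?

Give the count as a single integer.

#0=a has no predecessor
#1=a depends on [0:a]
#2=f has no predecessor
#3=c depends on [1:a]
#4=b depends on [1:a]
#5=f depends on [2:f]
sources: [0:a, 2:f]
N(rest) = Σ N(rest − s) over sources s of rest; N(one piece) = 1:
  size 1 → [3]=1  [4]=1  [5]=1
  size 2 → [2,5]=1  [3,4]=2  [3,5]=2  [4,5]=2
  size 3 → [1,3,4]=2  [2,3,5]=3  [2,4,5]=3  [3,4,5]=6
  size 4 → [0,1,3,4]=2  [1,3,4,5]=8  [2,3,4,5]=12
  first=0(a) contributes 20
  first=2(f) contributes 10
|[w]| = 30

30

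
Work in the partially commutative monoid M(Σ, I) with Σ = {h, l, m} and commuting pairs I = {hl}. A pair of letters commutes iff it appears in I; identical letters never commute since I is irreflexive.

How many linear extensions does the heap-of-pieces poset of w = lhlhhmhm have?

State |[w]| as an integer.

0(l) covers ∅
1(h) covers ∅
2(l) covers 0:l
3(h) covers 1:h
4(h) covers 3:h
5(m) covers 2:l, 4:h
6(h) covers 5:m
7(m) covers 6:h
floor of heap: 0:l, 1:h
completions by unplaced set U, small U first (add the entries for U minus each lowest piece of U):
  |U|=1: {7}:1
  |U|=2: {6,7}:1
  |U|=3: {5,6,7}:1
  |U|=4: {2,5,6,7}:1  {4,5,6,7}:1
  |U|=5: {0,2,5,6,7}:1  {2,4,5,6,7}:2  {3,4,5,6,7}:1
  |U|=6: {0,2,4,5,6,7}:3  {1,3,4,5,6,7}:1  {2,3,4,5,6,7}:3
  start at 0(l): 4
  start at 1(h): 6
sum over floor = 10

10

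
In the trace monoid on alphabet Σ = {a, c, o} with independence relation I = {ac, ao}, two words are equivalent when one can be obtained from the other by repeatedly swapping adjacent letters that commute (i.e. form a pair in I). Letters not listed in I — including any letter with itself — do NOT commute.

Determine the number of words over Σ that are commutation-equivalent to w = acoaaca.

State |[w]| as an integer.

35

#0=a has no predecessor
#1=c has no predecessor
#2=o depends on [1:c]
#3=a depends on [0:a]
#4=a depends on [3:a]
#5=c depends on [2:o]
#6=a depends on [4:a]
sources: [0:a, 1:c]
N(rest) = Σ N(rest − s) over sources s of rest; N(one piece) = 1:
  size 1 → [5]=1  [6]=1
  size 2 → [2,5]=1  [4,6]=1  [5,6]=2
  size 3 → [1,2,5]=1  [2,5,6]=3  [3,4,6]=1  [4,5,6]=3
  size 4 → [0,3,4,6]=1  [1,2,5,6]=4  [2,4,5,6]=6  [3,4,5,6]=4
  size 5 → [0,3,4,5,6]=5  [1,2,4,5,6]=10  [2,3,4,5,6]=10
  first=0(a) contributes 20
  first=1(c) contributes 15
|[w]| = 35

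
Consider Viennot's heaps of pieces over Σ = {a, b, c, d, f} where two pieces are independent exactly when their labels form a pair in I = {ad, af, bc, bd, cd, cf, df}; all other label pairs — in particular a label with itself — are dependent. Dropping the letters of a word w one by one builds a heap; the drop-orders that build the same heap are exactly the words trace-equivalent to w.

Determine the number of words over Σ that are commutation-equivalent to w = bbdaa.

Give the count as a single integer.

5

0(b) covers ∅
1(b) covers 0:b
2(d) covers ∅
3(a) covers 1:b
4(a) covers 3:a
floor of heap: 0:b, 2:d
completions by unplaced set U, small U first (add the entries for U minus each lowest piece of U):
  |U|=1: {2}:1  {4}:1
  |U|=2: {2,4}:2  {3,4}:1
  |U|=3: {1,3,4}:1  {2,3,4}:3
  start at 0(b): 4
  start at 2(d): 1
sum over floor = 5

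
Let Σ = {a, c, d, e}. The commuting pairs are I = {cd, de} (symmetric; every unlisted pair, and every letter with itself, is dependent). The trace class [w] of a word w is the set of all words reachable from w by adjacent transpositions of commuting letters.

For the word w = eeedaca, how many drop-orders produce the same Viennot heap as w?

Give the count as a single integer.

piece 0:e — minimal
piece 1:e rests on {0:e}
piece 2:e rests on {1:e}
piece 3:d — minimal
piece 4:a rests on {2:e, 3:d}
piece 5:c rests on {4:a}
piece 6:a rests on {5:c}
minimal pieces: {0:e, 3:d}
ways to finish when only these pieces remain (= sum over removing one remaining piece with nothing left below it):
  1 left: {6}→1
  2 left: {5,6}→1
  3 left: {4,5,6}→1
  4 left: {2,4,5,6}→1  {3,4,5,6}→1
  5 left: {1,2,4,5,6}→1  {2,3,4,5,6}→2
  placing 0:e first → 3 extensions
  placing 3:d first → 1 extensions
total linear extensions = 4

4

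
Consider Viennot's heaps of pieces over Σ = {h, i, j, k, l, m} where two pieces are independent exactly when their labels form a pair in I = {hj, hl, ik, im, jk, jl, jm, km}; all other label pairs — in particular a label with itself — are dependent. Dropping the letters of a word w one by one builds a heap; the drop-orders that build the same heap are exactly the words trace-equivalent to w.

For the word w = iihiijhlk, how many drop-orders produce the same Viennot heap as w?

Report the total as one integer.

8

piece 0:i — minimal
piece 1:i rests on {0:i}
piece 2:h rests on {1:i}
piece 3:i rests on {2:h}
piece 4:i rests on {3:i}
piece 5:j rests on {4:i}
piece 6:h rests on {4:i}
piece 7:l rests on {4:i}
piece 8:k rests on {6:h, 7:l}
minimal pieces: {0:i}
ways to finish when only these pieces remain (= sum over removing one remaining piece with nothing left below it):
  1 left: {5}→1  {8}→1
  2 left: {5,8}→2  {6,8}→1  {7,8}→1
  3 left: {5,6,8}→3  {5,7,8}→3  {6,7,8}→2
  4 left: {5,6,7,8}→8
  5 left: {4,5,6,7,8}→8
  6 left: {3,4,5,6,7,8}→8
  7 left: {2,3,4,5,6,7,8}→8
  placing 0:i first → 8 extensions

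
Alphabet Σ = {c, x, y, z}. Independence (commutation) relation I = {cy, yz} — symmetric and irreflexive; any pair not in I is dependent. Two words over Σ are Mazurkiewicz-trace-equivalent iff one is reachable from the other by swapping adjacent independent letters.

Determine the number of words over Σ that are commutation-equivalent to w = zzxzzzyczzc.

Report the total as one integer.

0(z) covers ∅
1(z) covers 0:z
2(x) covers 1:z
3(z) covers 2:x
4(z) covers 3:z
5(z) covers 4:z
6(y) covers 2:x
7(c) covers 5:z
8(z) covers 7:c
9(z) covers 8:z
10(c) covers 9:z
floor of heap: 0:z
completions by unplaced set U, small U first (add the entries for U minus each lowest piece of U):
  |U|=1: {6}:1  {10}:1
  |U|=2: {6,10}:2  {9,10}:1
  |U|=3: {6,9,10}:3  {8,9,10}:1
  |U|=4: {6,8,9,10}:4  {7,8,9,10}:1
  |U|=5: {5,7,8,9,10}:1  {6,7,8,9,10}:5
  |U|=6: {4,5,7,8,9,10}:1  {5,6,7,8,9,10}:6
  |U|=7: {3,4,5,7,8,9,10}:1  {4,5,6,7,8,9,10}:7
  |U|=8: {3,4,5,6,7,8,9,10}:8
  |U|=9: {2,3,4,5,6,7,8,9,10}:8
  start at 0(z): 8

8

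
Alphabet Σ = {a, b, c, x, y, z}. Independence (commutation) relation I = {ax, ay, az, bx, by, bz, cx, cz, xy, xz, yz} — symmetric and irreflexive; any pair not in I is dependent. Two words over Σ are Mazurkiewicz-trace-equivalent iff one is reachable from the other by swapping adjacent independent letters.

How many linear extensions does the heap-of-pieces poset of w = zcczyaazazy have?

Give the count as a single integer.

#0=z has no predecessor
#1=c has no predecessor
#2=c depends on [1:c]
#3=z depends on [0:z]
#4=y depends on [2:c]
#5=a depends on [2:c]
#6=a depends on [5:a]
#7=z depends on [3:z]
#8=a depends on [6:a]
#9=z depends on [7:z]
#10=y depends on [4:y]
sources: [0:z, 1:c]
N(rest) = Σ N(rest − s) over sources s of rest; N(one piece) = 1:
  size 1 → [8]=1  [9]=1  [10]=1
  size 2 → [4,10]=1  [6,8]=1  [7,9]=1  [8,9]=2  [8,10]=2  [9,10]=2
  size 3 → [3,7,9]=1  [4,8,10]=3  [4,9,10]=3  [5,6,8]=1  [6,8,9]=3  [6,8,10]=3  [7,8,9]=3  [7,9,10]=3  [8,9,10]=6
  size 4 → [0,3,7,9]=1  [3,7,8,9]=4  [3,7,9,10]=4  [4,6,8,10]=6  [4,7,9,10]=6  [4,8,9,10]=12  [5,6,8,9]=4  [5,6,8,10]=4  [6,7,8,9]=6  [6,8,9,10]=12  [7,8,9,10]=12
  size 5 → [0,3,7,8,9]=5  [0,3,7,9,10]=5  [3,4,7,9,10]=10  [3,6,7,8,9]=10  [3,7,8,9,10]=20  [4,5,6,8,10]=10  [4,6,8,9,10]=30  [4,7,8,9,10]=30  [5,6,7,8,9]=10  [5,6,8,9,10]=20  [6,7,8,9,10]=30
  size 6 → [0,3,4,7,9,10]=15  [0,3,6,7,8,9]=15  [0,3,7,8,9,10]=30  [2,4,5,6,8,10]=10  [3,4,7,8,9,10]=60  [3,5,6,7,8,9]=20  [3,6,7,8,9,10]=60  [4,5,6,8,9,10]=60  [4,6,7,8,9,10]=90  [5,6,7,8,9,10]=60
  size 7 → [0,3,4,7,8,9,10]=105  [0,3,5,6,7,8,9]=35  [0,3,6,7,8,9,10]=105  [1,2,4,5,6,8,10]=10  [2,4,5,6,8,9,10]=70  [3,4,6,7,8,9,10]=210  [3,5,6,7,8,9,10]=140  [4,5,6,7,8,9,10]=210
  size 8 → [0,3,4,6,7,8,9,10]=420  [0,3,5,6,7,8,9,10]=280  [1,2,4,5,6,8,9,10]=80  [2,4,5,6,7,8,9,10]=280  [3,4,5,6,7,8,9,10]=560
  size 9 → [0,3,4,5,6,7,8,9,10]=1260  [1,2,4,5,6,7,8,9,10]=360  [2,3,4,5,6,7,8,9,10]=840
  first=0(z) contributes 1200
  first=1(c) contributes 2100
|[w]| = 3300

3300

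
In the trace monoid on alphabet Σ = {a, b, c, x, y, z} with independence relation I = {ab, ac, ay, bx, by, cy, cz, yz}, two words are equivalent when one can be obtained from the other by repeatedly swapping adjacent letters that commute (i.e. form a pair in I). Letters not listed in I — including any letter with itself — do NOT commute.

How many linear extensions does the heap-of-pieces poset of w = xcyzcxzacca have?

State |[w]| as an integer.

120

piece 0:x — minimal
piece 1:c rests on {0:x}
piece 2:y rests on {0:x}
piece 3:z rests on {0:x}
piece 4:c rests on {1:c}
piece 5:x rests on {2:y, 3:z, 4:c}
piece 6:z rests on {5:x}
piece 7:a rests on {6:z}
piece 8:c rests on {5:x}
piece 9:c rests on {8:c}
piece 10:a rests on {7:a}
minimal pieces: {0:x}
ways to finish when only these pieces remain (= sum over removing one remaining piece with nothing left below it):
  1 left: {9}→1  {10}→1
  2 left: {7,10}→1  {8,9}→1  {9,10}→2
  3 left: {6,7,10}→1  {7,9,10}→3  {8,9,10}→3
  4 left: {6,7,9,10}→4  {7,8,9,10}→6
  5 left: {6,7,8,9,10}→10
  6 left: {5,6,7,8,9,10}→10
  7 left: {2,5,6,7,8,9,10}→10  {3,5,6,7,8,9,10}→10  {4,5,6,7,8,9,10}→10
  8 left: {1,4,5,6,7,8,9,10}→10  {2,3,5,6,7,8,9,10}→20  {2,4,5,6,7,8,9,10}→20  {3,4,5,6,7,8,9,10}→20
  9 left: {1,2,4,5,6,7,8,9,10}→30  {1,3,4,5,6,7,8,9,10}→30  {2,3,4,5,6,7,8,9,10}→60
  placing 0:x first → 120 extensions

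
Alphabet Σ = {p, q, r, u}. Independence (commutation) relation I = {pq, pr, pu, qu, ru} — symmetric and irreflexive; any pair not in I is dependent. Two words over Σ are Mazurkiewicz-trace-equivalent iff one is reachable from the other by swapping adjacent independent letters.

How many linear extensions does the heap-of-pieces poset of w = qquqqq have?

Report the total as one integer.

6

piece 0:q — minimal
piece 1:q rests on {0:q}
piece 2:u — minimal
piece 3:q rests on {1:q}
piece 4:q rests on {3:q}
piece 5:q rests on {4:q}
minimal pieces: {0:q, 2:u}
ways to finish when only these pieces remain (= sum over removing one remaining piece with nothing left below it):
  1 left: {2}→1  {5}→1
  2 left: {2,5}→2  {4,5}→1
  3 left: {2,4,5}→3  {3,4,5}→1
  4 left: {1,3,4,5}→1  {2,3,4,5}→4
  placing 0:q first → 5 extensions
  placing 2:u first → 1 extensions
total linear extensions = 6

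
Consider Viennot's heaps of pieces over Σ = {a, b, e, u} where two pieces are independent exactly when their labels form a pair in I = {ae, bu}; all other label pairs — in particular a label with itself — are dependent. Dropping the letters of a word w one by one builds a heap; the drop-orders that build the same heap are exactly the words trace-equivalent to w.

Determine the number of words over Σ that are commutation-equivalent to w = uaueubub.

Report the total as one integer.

6

0(u) covers ∅
1(a) covers 0:u
2(u) covers 1:a
3(e) covers 2:u
4(u) covers 3:e
5(b) covers 3:e
6(u) covers 4:u
7(b) covers 5:b
floor of heap: 0:u
completions by unplaced set U, small U first (add the entries for U minus each lowest piece of U):
  |U|=1: {6}:1  {7}:1
  |U|=2: {4,6}:1  {5,7}:1  {6,7}:2
  |U|=3: {4,6,7}:3  {5,6,7}:3
  |U|=4: {4,5,6,7}:6
  |U|=5: {3,4,5,6,7}:6
  |U|=6: {2,3,4,5,6,7}:6
  start at 0(u): 6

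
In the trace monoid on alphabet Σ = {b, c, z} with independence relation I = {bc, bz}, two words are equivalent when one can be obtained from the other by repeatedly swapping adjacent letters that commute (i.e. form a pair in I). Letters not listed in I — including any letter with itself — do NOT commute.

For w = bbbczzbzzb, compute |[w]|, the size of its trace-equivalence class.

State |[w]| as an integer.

drop 0:b onto floor
drop 1:b onto {0:b}
drop 2:b onto {1:b}
drop 3:c onto floor
drop 4:z onto {3:c}
drop 5:z onto {4:z}
drop 6:b onto {2:b}
drop 7:z onto {5:z}
drop 8:z onto {7:z}
drop 9:b onto {6:b}
ground layer = {0:b, 3:c}
drop-orders for the pieces not yet dropped (sum over which currently-grounded one goes next):
  1 to go: {8} 1  {9} 1
  2 to go: {6,9} 1  {7,8} 1  {8,9} 2
  3 to go: {2,6,9} 1  {5,7,8} 1  {6,8,9} 3  {7,8,9} 3
  4 to go: {1,2,6,9} 1  {2,6,8,9} 4  {4,5,7,8} 1  {5,7,8,9} 4  {6,7,8,9} 6
  5 to go: {0,1,2,6,9} 1  {1,2,6,8,9} 5  {2,6,7,8,9} 10  {3,4,5,7,8} 1  {4,5,7,8,9} 5  {5,6,7,8,9} 10
  6 to go: {0,1,2,6,8,9} 6  {1,2,6,7,8,9} 15  {2,5,6,7,8,9} 20  {3,4,5,7,8,9} 6  {4,5,6,7,8,9} 15
  7 to go: {0,1,2,6,7,8,9} 21  {1,2,5,6,7,8,9} 35  {2,4,5,6,7,8,9} 35  {3,4,5,6,7,8,9} 21
  8 to go: {0,1,2,5,6,7,8,9} 56  {1,2,4,5,6,7,8,9} 70  {2,3,4,5,6,7,8,9} 56
  if 0:b drops first: 126 orders
  if 3:c drops first: 126 orders
heap linearizations: 252

252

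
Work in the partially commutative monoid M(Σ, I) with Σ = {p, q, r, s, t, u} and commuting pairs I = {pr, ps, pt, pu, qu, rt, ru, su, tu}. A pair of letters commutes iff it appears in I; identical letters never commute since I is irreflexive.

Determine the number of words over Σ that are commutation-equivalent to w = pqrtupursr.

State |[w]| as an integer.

810

drop 0:p onto floor
drop 1:q onto {0:p}
drop 2:r onto {1:q}
drop 3:t onto {1:q}
drop 4:u onto floor
drop 5:p onto {1:q}
drop 6:u onto {4:u}
drop 7:r onto {2:r}
drop 8:s onto {3:t, 7:r}
drop 9:r onto {8:s}
ground layer = {0:p, 4:u}
drop-orders for the pieces not yet dropped (sum over which currently-grounded one goes next):
  1 to go: {5} 1  {6} 1  {9} 1
  2 to go: {4,6} 1  {5,6} 2  {5,9} 2  {6,9} 2  {8,9} 1
  3 to go: {3,8,9} 1  {4,5,6} 3  {4,6,9} 3  {5,6,9} 6  {5,8,9} 3  {6,8,9} 3  {7,8,9} 1
  4 to go: {2,7,8,9} 1  {3,5,8,9} 4  {3,6,8,9} 4  {3,7,8,9} 2  {4,5,6,9} 12  {4,6,8,9} 6  {5,6,8,9} 12  {5,7,8,9} 4  {6,7,8,9} 4
  5 to go: {2,3,7,8,9} 3  {2,5,7,8,9} 5  {2,6,7,8,9} 5  {3,4,6,8,9} 10  {3,5,6,8,9} 20  {3,5,7,8,9} 10  {3,6,7,8,9} 10  {4,5,6,8,9} 30  {4,6,7,8,9} 10  {5,6,7,8,9} 20
  6 to go: {2,3,5,7,8,9} 18  {2,3,6,7,8,9} 18  {2,4,6,7,8,9} 15  {2,5,6,7,8,9} 30  {3,4,5,6,8,9} 60  {3,4,6,7,8,9} 30  {3,5,6,7,8,9} 60  {4,5,6,7,8,9} 60
  7 to go: {1,2,3,5,7,8,9} 18  {2,3,4,6,7,8,9} 63  {2,3,5,6,7,8,9} 126  {2,4,5,6,7,8,9} 105  {3,4,5,6,7,8,9} 210
  8 to go: {0,1,2,3,5,7,8,9} 18  {1,2,3,5,6,7,8,9} 144  {2,3,4,5,6,7,8,9} 504
  if 0:p drops first: 648 orders
  if 4:u drops first: 162 orders
heap linearizations: 810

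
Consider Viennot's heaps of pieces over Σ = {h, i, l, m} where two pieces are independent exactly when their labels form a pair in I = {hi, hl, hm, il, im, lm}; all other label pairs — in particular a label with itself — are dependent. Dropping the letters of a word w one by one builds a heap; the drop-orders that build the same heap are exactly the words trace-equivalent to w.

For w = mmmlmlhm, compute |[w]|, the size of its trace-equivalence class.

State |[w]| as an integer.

168

piece 0:m — minimal
piece 1:m rests on {0:m}
piece 2:m rests on {1:m}
piece 3:l — minimal
piece 4:m rests on {2:m}
piece 5:l rests on {3:l}
piece 6:h — minimal
piece 7:m rests on {4:m}
minimal pieces: {0:m, 3:l, 6:h}
ways to finish when only these pieces remain (= sum over removing one remaining piece with nothing left below it):
  1 left: {5}→1  {6}→1  {7}→1
  2 left: {3,5}→1  {4,7}→1  {5,6}→2  {5,7}→2  {6,7}→2
  3 left: {2,4,7}→1  {3,5,6}→3  {3,5,7}→3  {4,5,7}→3  {4,6,7}→3  {5,6,7}→6
  4 left: {1,2,4,7}→1  {2,4,5,7}→4  {2,4,6,7}→4  {3,4,5,7}→6  {3,5,6,7}→12  {4,5,6,7}→12
  5 left: {0,1,2,4,7}→1  {1,2,4,5,7}→5  {1,2,4,6,7}→5  {2,3,4,5,7}→10  {2,4,5,6,7}→20  {3,4,5,6,7}→30
  6 left: {0,1,2,4,5,7}→6  {0,1,2,4,6,7}→6  {1,2,3,4,5,7}→15  {1,2,4,5,6,7}→30  {2,3,4,5,6,7}→60
  placing 0:m first → 105 extensions
  placing 3:l first → 42 extensions
  placing 6:h first → 21 extensions
total linear extensions = 168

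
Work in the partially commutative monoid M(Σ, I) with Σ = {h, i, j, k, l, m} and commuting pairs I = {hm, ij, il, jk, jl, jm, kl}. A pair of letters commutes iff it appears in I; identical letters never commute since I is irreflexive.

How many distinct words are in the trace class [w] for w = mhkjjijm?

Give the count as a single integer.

#0=m has no predecessor
#1=h has no predecessor
#2=k depends on [0:m, 1:h]
#3=j depends on [1:h]
#4=j depends on [3:j]
#5=i depends on [2:k]
#6=j depends on [4:j]
#7=m depends on [5:i]
sources: [0:m, 1:h]
N(rest) = Σ N(rest − s) over sources s of rest; N(one piece) = 1:
  size 1 → [6]=1  [7]=1
  size 2 → [4,6]=1  [5,7]=1  [6,7]=2
  size 3 → [2,5,7]=1  [3,4,6]=1  [4,6,7]=3  [5,6,7]=3
  size 4 → [0,2,5,7]=1  [2,5,6,7]=4  [3,4,6,7]=4  [4,5,6,7]=6
  size 5 → [0,2,5,6,7]=5  [2,4,5,6,7]=10  [3,4,5,6,7]=10
  size 6 → [0,2,4,5,6,7]=15  [2,3,4,5,6,7]=20
  first=0(m) contributes 20
  first=1(h) contributes 35
|[w]| = 55

55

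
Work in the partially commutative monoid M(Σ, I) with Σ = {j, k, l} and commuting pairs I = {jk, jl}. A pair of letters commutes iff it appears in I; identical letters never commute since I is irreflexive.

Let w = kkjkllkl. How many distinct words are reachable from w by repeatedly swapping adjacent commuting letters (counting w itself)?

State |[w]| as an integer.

8

drop 0:k onto floor
drop 1:k onto {0:k}
drop 2:j onto floor
drop 3:k onto {1:k}
drop 4:l onto {3:k}
drop 5:l onto {4:l}
drop 6:k onto {5:l}
drop 7:l onto {6:k}
ground layer = {0:k, 2:j}
drop-orders for the pieces not yet dropped (sum over which currently-grounded one goes next):
  1 to go: {2} 1  {7} 1
  2 to go: {2,7} 2  {6,7} 1
  3 to go: {2,6,7} 3  {5,6,7} 1
  4 to go: {2,5,6,7} 4  {4,5,6,7} 1
  5 to go: {2,4,5,6,7} 5  {3,4,5,6,7} 1
  6 to go: {1,3,4,5,6,7} 1  {2,3,4,5,6,7} 6
  if 0:k drops first: 7 orders
  if 2:j drops first: 1 orders
heap linearizations: 8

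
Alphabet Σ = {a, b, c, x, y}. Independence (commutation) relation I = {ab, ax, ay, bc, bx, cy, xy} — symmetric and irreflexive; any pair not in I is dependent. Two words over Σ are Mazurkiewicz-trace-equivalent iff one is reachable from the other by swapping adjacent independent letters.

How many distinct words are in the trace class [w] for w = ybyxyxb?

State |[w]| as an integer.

21

drop 0:y onto floor
drop 1:b onto {0:y}
drop 2:y onto {1:b}
drop 3:x onto floor
drop 4:y onto {2:y}
drop 5:x onto {3:x}
drop 6:b onto {4:y}
ground layer = {0:y, 3:x}
drop-orders for the pieces not yet dropped (sum over which currently-grounded one goes next):
  1 to go: {5} 1  {6} 1
  2 to go: {3,5} 1  {4,6} 1  {5,6} 2
  3 to go: {2,4,6} 1  {3,5,6} 3  {4,5,6} 3
  4 to go: {1,2,4,6} 1  {2,4,5,6} 4  {3,4,5,6} 6
  5 to go: {0,1,2,4,6} 1  {1,2,4,5,6} 5  {2,3,4,5,6} 10
  if 0:y drops first: 15 orders
  if 3:x drops first: 6 orders
heap linearizations: 21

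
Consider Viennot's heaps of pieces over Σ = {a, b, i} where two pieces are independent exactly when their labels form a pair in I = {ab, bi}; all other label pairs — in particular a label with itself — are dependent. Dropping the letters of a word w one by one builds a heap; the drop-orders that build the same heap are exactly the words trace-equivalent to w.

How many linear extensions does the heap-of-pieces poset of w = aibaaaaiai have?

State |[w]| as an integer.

piece 0:a — minimal
piece 1:i rests on {0:a}
piece 2:b — minimal
piece 3:a rests on {1:i}
piece 4:a rests on {3:a}
piece 5:a rests on {4:a}
piece 6:a rests on {5:a}
piece 7:i rests on {6:a}
piece 8:a rests on {7:i}
piece 9:i rests on {8:a}
minimal pieces: {0:a, 2:b}
ways to finish when only these pieces remain (= sum over removing one remaining piece with nothing left below it):
  1 left: {2}→1  {9}→1
  2 left: {2,9}→2  {8,9}→1
  3 left: {2,8,9}→3  {7,8,9}→1
  4 left: {2,7,8,9}→4  {6,7,8,9}→1
  5 left: {2,6,7,8,9}→5  {5,6,7,8,9}→1
  6 left: {2,5,6,7,8,9}→6  {4,5,6,7,8,9}→1
  7 left: {2,4,5,6,7,8,9}→7  {3,4,5,6,7,8,9}→1
  8 left: {1,3,4,5,6,7,8,9}→1  {2,3,4,5,6,7,8,9}→8
  placing 0:a first → 9 extensions
  placing 2:b first → 1 extensions
total linear extensions = 10

10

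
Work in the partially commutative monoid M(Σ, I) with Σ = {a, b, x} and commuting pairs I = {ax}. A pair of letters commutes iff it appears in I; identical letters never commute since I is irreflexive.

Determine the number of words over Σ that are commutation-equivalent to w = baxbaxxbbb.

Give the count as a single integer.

#0=b has no predecessor
#1=a depends on [0:b]
#2=x depends on [0:b]
#3=b depends on [1:a, 2:x]
#4=a depends on [3:b]
#5=x depends on [3:b]
#6=x depends on [5:x]
#7=b depends on [4:a, 6:x]
#8=b depends on [7:b]
#9=b depends on [8:b]
sources: [0:b]
N(rest) = Σ N(rest − s) over sources s of rest; N(one piece) = 1:
  size 1 → [9]=1
  size 2 → [8,9]=1
  size 3 → [7,8,9]=1
  size 4 → [4,7,8,9]=1  [6,7,8,9]=1
  size 5 → [4,6,7,8,9]=2  [5,6,7,8,9]=1
  size 6 → [4,5,6,7,8,9]=3
  size 7 → [3,4,5,6,7,8,9]=3
  size 8 → [1,3,4,5,6,7,8,9]=3  [2,3,4,5,6,7,8,9]=3
  first=0(b) contributes 6

6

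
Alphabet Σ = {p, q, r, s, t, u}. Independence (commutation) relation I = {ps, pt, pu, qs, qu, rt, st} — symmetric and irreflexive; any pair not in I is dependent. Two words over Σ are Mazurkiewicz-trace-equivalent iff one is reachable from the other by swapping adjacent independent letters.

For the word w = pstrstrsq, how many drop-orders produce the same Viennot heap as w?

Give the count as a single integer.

98

0(p) covers ∅
1(s) covers ∅
2(t) covers ∅
3(r) covers 0:p, 1:s
4(s) covers 3:r
5(t) covers 2:t
6(r) covers 4:s
7(s) covers 6:r
8(q) covers 5:t, 6:r
floor of heap: 0:p, 1:s, 2:t
completions by unplaced set U, small U first (add the entries for U minus each lowest piece of U):
  |U|=1: {7}:1  {8}:1
  |U|=2: {5,8}:1  {7,8}:2
  |U|=3: {2,5,8}:1  {5,7,8}:3  {6,7,8}:2
  |U|=4: {2,5,7,8}:4  {4,6,7,8}:2  {5,6,7,8}:5
  |U|=5: {2,5,6,7,8}:9  {3,4,6,7,8}:2  {4,5,6,7,8}:7
  |U|=6: {0,3,4,6,7,8}:2  {1,3,4,6,7,8}:2  {2,4,5,6,7,8}:16  {3,4,5,6,7,8}:9
  |U|=7: {0,1,3,4,6,7,8}:4  {0,3,4,5,6,7,8}:11  {1,3,4,5,6,7,8}:11  {2,3,4,5,6,7,8}:25
  start at 0(p): 36
  start at 1(s): 36
  start at 2(t): 26
sum over floor = 98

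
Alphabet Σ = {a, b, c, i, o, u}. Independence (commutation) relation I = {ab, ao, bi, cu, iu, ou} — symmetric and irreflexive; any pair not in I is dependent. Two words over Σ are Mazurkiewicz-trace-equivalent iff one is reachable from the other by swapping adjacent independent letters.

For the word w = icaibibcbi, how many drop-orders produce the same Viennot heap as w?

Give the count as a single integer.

20

drop 0:i onto floor
drop 1:c onto {0:i}
drop 2:a onto {1:c}
drop 3:i onto {2:a}
drop 4:b onto {1:c}
drop 5:i onto {3:i}
drop 6:b onto {4:b}
drop 7:c onto {5:i, 6:b}
drop 8:b onto {7:c}
drop 9:i onto {7:c}
ground layer = {0:i}
drop-orders for the pieces not yet dropped (sum over which currently-grounded one goes next):
  1 to go: {8} 1  {9} 1
  2 to go: {8,9} 2
  3 to go: {7,8,9} 2
  4 to go: {5,7,8,9} 2  {6,7,8,9} 2
  5 to go: {3,5,7,8,9} 2  {4,6,7,8,9} 2  {5,6,7,8,9} 4
  6 to go: {2,3,5,7,8,9} 2  {3,5,6,7,8,9} 6  {4,5,6,7,8,9} 6
  7 to go: {2,3,5,6,7,8,9} 8  {3,4,5,6,7,8,9} 12
  8 to go: {2,3,4,5,6,7,8,9} 20
  if 0:i drops first: 20 orders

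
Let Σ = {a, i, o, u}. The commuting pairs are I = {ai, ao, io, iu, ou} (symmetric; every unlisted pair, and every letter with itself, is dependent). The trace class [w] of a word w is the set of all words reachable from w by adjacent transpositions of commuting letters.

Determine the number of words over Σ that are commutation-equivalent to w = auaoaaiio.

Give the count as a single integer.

0(a) covers ∅
1(u) covers 0:a
2(a) covers 1:u
3(o) covers ∅
4(a) covers 2:a
5(a) covers 4:a
6(i) covers ∅
7(i) covers 6:i
8(o) covers 3:o
floor of heap: 0:a, 3:o, 6:i
completions by unplaced set U, small U first (add the entries for U minus each lowest piece of U):
  |U|=1: {5}:1  {7}:1  {8}:1
  |U|=2: {3,8}:1  {4,5}:1  {5,7}:2  {5,8}:2  {6,7}:1  {7,8}:2
  |U|=3: {2,4,5}:1  {3,5,8}:3  {3,7,8}:3  {4,5,7}:3  {4,5,8}:3  {5,6,7}:3  {5,7,8}:6  {6,7,8}:3
  |U|=4: {1,2,4,5}:1  {2,4,5,7}:4  {2,4,5,8}:4  {3,4,5,8}:6  {3,5,7,8}:12  {3,6,7,8}:6  {4,5,6,7}:6  {4,5,7,8}:12  {5,6,7,8}:12
  |U|=5: {0,1,2,4,5}:1  {1,2,4,5,7}:5  {1,2,4,5,8}:5  {2,3,4,5,8}:10  {2,4,5,6,7}:10  {2,4,5,7,8}:20  {3,4,5,7,8}:30  {3,5,6,7,8}:30  {4,5,6,7,8}:30
  |U|=6: {0,1,2,4,5,7}:6  {0,1,2,4,5,8}:6  {1,2,3,4,5,8}:15  {1,2,4,5,6,7}:15  {1,2,4,5,7,8}:30  {2,3,4,5,7,8}:60  {2,4,5,6,7,8}:60  {3,4,5,6,7,8}:90
  |U|=7: {0,1,2,3,4,5,8}:21  {0,1,2,4,5,6,7}:21  {0,1,2,4,5,7,8}:42  {1,2,3,4,5,7,8}:105  {1,2,4,5,6,7,8}:105  {2,3,4,5,6,7,8}:210
  start at 0(a): 420
  start at 3(o): 168
  start at 6(i): 168
sum over floor = 756

756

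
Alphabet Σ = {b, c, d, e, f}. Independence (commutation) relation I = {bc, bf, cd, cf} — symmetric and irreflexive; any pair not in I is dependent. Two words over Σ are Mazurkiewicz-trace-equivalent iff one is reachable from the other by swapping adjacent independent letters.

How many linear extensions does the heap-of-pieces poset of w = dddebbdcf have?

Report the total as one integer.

5

piece 0:d — minimal
piece 1:d rests on {0:d}
piece 2:d rests on {1:d}
piece 3:e rests on {2:d}
piece 4:b rests on {3:e}
piece 5:b rests on {4:b}
piece 6:d rests on {5:b}
piece 7:c rests on {3:e}
piece 8:f rests on {6:d}
minimal pieces: {0:d}
ways to finish when only these pieces remain (= sum over removing one remaining piece with nothing left below it):
  1 left: {7}→1  {8}→1
  2 left: {6,8}→1  {7,8}→2
  3 left: {5,6,8}→1  {6,7,8}→3
  4 left: {4,5,6,8}→1  {5,6,7,8}→4
  5 left: {4,5,6,7,8}→5
  6 left: {3,4,5,6,7,8}→5
  7 left: {2,3,4,5,6,7,8}→5
  placing 0:d first → 5 extensions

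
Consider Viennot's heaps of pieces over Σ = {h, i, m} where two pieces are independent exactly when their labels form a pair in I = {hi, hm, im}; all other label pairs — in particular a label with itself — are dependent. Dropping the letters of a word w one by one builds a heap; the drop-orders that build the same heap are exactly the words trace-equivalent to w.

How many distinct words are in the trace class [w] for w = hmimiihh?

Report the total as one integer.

560

0(h) covers ∅
1(m) covers ∅
2(i) covers ∅
3(m) covers 1:m
4(i) covers 2:i
5(i) covers 4:i
6(h) covers 0:h
7(h) covers 6:h
floor of heap: 0:h, 1:m, 2:i
completions by unplaced set U, small U first (add the entries for U minus each lowest piece of U):
  |U|=1: {3}:1  {5}:1  {7}:1
  |U|=2: {1,3}:1  {3,5}:2  {3,7}:2  {4,5}:1  {5,7}:2  {6,7}:1
  |U|=3: {0,6,7}:1  {1,3,5}:3  {1,3,7}:3  {2,4,5}:1  {3,4,5}:3  {3,5,7}:6  {3,6,7}:3  {4,5,7}:3  {5,6,7}:3
  |U|=4: {0,3,6,7}:4  {0,5,6,7}:4  {1,3,4,5}:6  {1,3,5,7}:12  {1,3,6,7}:6  {2,3,4,5}:4  {2,4,5,7}:4  {3,4,5,7}:12  {3,5,6,7}:12  {4,5,6,7}:6
  |U|=5: {0,1,3,6,7}:10  {0,3,5,6,7}:20  {0,4,5,6,7}:10  {1,2,3,4,5}:10  {1,3,4,5,7}:30  {1,3,5,6,7}:30  {2,3,4,5,7}:20  {2,4,5,6,7}:10  {3,4,5,6,7}:30
  |U|=6: {0,1,3,5,6,7}:60  {0,2,4,5,6,7}:20  {0,3,4,5,6,7}:60  {1,2,3,4,5,7}:60  {1,3,4,5,6,7}:90  {2,3,4,5,6,7}:60
  start at 0(h): 210
  start at 1(m): 140
  start at 2(i): 210
sum over floor = 560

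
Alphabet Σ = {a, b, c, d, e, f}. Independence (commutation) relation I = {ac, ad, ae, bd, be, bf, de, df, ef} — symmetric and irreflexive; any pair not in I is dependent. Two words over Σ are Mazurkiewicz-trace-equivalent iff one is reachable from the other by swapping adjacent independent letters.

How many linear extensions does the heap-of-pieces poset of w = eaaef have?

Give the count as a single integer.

#0=e has no predecessor
#1=a has no predecessor
#2=a depends on [1:a]
#3=e depends on [0:e]
#4=f depends on [2:a]
sources: [0:e, 1:a]
N(rest) = Σ N(rest − s) over sources s of rest; N(one piece) = 1:
  size 1 → [3]=1  [4]=1
  size 2 → [0,3]=1  [2,4]=1  [3,4]=2
  size 3 → [0,3,4]=3  [1,2,4]=1  [2,3,4]=3
  first=0(e) contributes 4
  first=1(a) contributes 6
|[w]| = 10

10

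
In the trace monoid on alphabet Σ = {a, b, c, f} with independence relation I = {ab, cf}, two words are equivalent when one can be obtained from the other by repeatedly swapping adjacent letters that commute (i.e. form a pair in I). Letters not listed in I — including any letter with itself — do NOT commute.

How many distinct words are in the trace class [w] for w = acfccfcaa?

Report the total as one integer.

15

piece 0:a — minimal
piece 1:c rests on {0:a}
piece 2:f rests on {0:a}
piece 3:c rests on {1:c}
piece 4:c rests on {3:c}
piece 5:f rests on {2:f}
piece 6:c rests on {4:c}
piece 7:a rests on {5:f, 6:c}
piece 8:a rests on {7:a}
minimal pieces: {0:a}
ways to finish when only these pieces remain (= sum over removing one remaining piece with nothing left below it):
  1 left: {8}→1
  2 left: {7,8}→1
  3 left: {5,7,8}→1  {6,7,8}→1
  4 left: {2,5,7,8}→1  {4,6,7,8}→1  {5,6,7,8}→2
  5 left: {2,5,6,7,8}→3  {3,4,6,7,8}→1  {4,5,6,7,8}→3
  6 left: {1,3,4,6,7,8}→1  {2,4,5,6,7,8}→6  {3,4,5,6,7,8}→4
  7 left: {1,3,4,5,6,7,8}→5  {2,3,4,5,6,7,8}→10
  placing 0:a first → 15 extensions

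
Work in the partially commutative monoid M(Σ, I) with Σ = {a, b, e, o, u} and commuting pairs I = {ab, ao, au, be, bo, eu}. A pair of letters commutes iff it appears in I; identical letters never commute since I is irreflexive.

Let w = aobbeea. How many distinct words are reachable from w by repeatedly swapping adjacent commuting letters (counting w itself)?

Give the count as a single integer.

piece 0:a — minimal
piece 1:o — minimal
piece 2:b — minimal
piece 3:b rests on {2:b}
piece 4:e rests on {0:a, 1:o}
piece 5:e rests on {4:e}
piece 6:a rests on {5:e}
minimal pieces: {0:a, 1:o, 2:b}
ways to finish when only these pieces remain (= sum over removing one remaining piece with nothing left below it):
  1 left: {3}→1  {6}→1
  2 left: {2,3}→1  {3,6}→2  {5,6}→1
  3 left: {2,3,6}→3  {3,5,6}→3  {4,5,6}→1
  4 left: {0,4,5,6}→1  {1,4,5,6}→1  {2,3,5,6}→6  {3,4,5,6}→4
  5 left: {0,1,4,5,6}→2  {0,3,4,5,6}→5  {1,3,4,5,6}→5  {2,3,4,5,6}→10
  placing 0:a first → 15 extensions
  placing 1:o first → 15 extensions
  placing 2:b first → 12 extensions
total linear extensions = 42

42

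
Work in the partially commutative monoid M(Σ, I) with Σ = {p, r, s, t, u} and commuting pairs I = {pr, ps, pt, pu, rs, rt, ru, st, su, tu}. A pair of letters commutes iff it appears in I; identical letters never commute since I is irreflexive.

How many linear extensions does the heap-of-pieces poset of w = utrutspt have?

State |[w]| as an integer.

0(u) covers ∅
1(t) covers ∅
2(r) covers ∅
3(u) covers 0:u
4(t) covers 1:t
5(s) covers ∅
6(p) covers ∅
7(t) covers 4:t
floor of heap: 0:u, 1:t, 2:r, 5:s, 6:p
completions by unplaced set U, small U first (add the entries for U minus each lowest piece of U):
  |U|=1: {2}:1  {3}:1  {5}:1  {6}:1  {7}:1
  |U|=2: {0,3}:1  {2,3}:2  {2,5}:2  {2,6}:2  {2,7}:2  {3,5}:2  {3,6}:2  {3,7}:2  {4,7}:1  {5,6}:2  {5,7}:2  {6,7}:2
  |U|=3: {0,2,3}:3  {0,3,5}:3  {0,3,6}:3  {0,3,7}:3  {1,4,7}:1  {2,3,5}:6  {2,3,6}:6  {2,3,7}:6  {2,4,7}:3  {2,5,6}:6  {2,5,7}:6  {2,6,7}:6  {3,4,7}:3  {3,5,6}:6  {3,5,7}:6  {3,6,7}:6  {4,5,7}:3  {4,6,7}:3  {5,6,7}:6
  |U|=4: {0,2,3,5}:12  {0,2,3,6}:12  {0,2,3,7}:12  {0,3,4,7}:6  {0,3,5,6}:12  {0,3,5,7}:12  {0,3,6,7}:12  {1,2,4,7}:4  {1,3,4,7}:4  {1,4,5,7}:4  {1,4,6,7}:4  {2,3,4,7}:12  {2,3,5,6}:24  {2,3,5,7}:24  {2,3,6,7}:24  {2,4,5,7}:12  {2,4,6,7}:12  {2,5,6,7}:24  {3,4,5,7}:12  {3,4,6,7}:12  {3,5,6,7}:24  {4,5,6,7}:12
  |U|=5: {0,1,3,4,7}:10  {0,2,3,4,7}:30  {0,2,3,5,6}:60  {0,2,3,5,7}:60  {0,2,3,6,7}:60  {0,3,4,5,7}:30  {0,3,4,6,7}:30  {0,3,5,6,7}:60  {1,2,3,4,7}:20  {1,2,4,5,7}:20  {1,2,4,6,7}:20  {1,3,4,5,7}:20  {1,3,4,6,7}:20  {1,4,5,6,7}:20  {2,3,4,5,7}:60  {2,3,4,6,7}:60  {2,3,5,6,7}:120  {2,4,5,6,7}:60  {3,4,5,6,7}:60
  |U|=6: {0,1,2,3,4,7}:60  {0,1,3,4,5,7}:60  {0,1,3,4,6,7}:60  {0,2,3,4,5,7}:180  {0,2,3,4,6,7}:180  {0,2,3,5,6,7}:360  {0,3,4,5,6,7}:180  {1,2,3,4,5,7}:120  {1,2,3,4,6,7}:120  {1,2,4,5,6,7}:120  {1,3,4,5,6,7}:120  {2,3,4,5,6,7}:360
  start at 0(u): 840
  start at 1(t): 1260
  start at 2(r): 420
  start at 5(s): 420
  start at 6(p): 420
sum over floor = 3360

3360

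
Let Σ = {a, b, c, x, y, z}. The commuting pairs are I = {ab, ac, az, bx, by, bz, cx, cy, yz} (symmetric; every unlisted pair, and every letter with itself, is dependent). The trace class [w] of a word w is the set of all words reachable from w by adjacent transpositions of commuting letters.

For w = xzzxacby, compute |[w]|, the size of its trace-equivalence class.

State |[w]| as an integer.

10

#0=x has no predecessor
#1=z depends on [0:x]
#2=z depends on [1:z]
#3=x depends on [2:z]
#4=a depends on [3:x]
#5=c depends on [2:z]
#6=b depends on [5:c]
#7=y depends on [4:a]
sources: [0:x]
N(rest) = Σ N(rest − s) over sources s of rest; N(one piece) = 1:
  size 1 → [6]=1  [7]=1
  size 2 → [4,7]=1  [5,6]=1  [6,7]=2
  size 3 → [3,4,7]=1  [4,6,7]=3  [5,6,7]=3
  size 4 → [3,4,6,7]=4  [4,5,6,7]=6
  size 5 → [3,4,5,6,7]=10
  size 6 → [2,3,4,5,6,7]=10
  first=0(x) contributes 10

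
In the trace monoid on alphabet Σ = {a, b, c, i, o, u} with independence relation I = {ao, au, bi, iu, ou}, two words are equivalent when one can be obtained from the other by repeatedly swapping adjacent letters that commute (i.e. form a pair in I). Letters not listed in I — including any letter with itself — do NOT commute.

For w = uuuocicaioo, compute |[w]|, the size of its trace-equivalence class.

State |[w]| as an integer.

drop 0:u onto floor
drop 1:u onto {0:u}
drop 2:u onto {1:u}
drop 3:o onto floor
drop 4:c onto {2:u, 3:o}
drop 5:i onto {4:c}
drop 6:c onto {5:i}
drop 7:a onto {6:c}
drop 8:i onto {7:a}
drop 9:o onto {8:i}
drop 10:o onto {9:o}
ground layer = {0:u, 3:o}
drop-orders for the pieces not yet dropped (sum over which currently-grounded one goes next):
  1 to go: {10} 1
  2 to go: {9,10} 1
  3 to go: {8,9,10} 1
  4 to go: {7,8,9,10} 1
  5 to go: {6,7,8,9,10} 1
  6 to go: {5,6,7,8,9,10} 1
  7 to go: {4,5,6,7,8,9,10} 1
  8 to go: {2,4,5,6,7,8,9,10} 1  {3,4,5,6,7,8,9,10} 1
  9 to go: {1,2,4,5,6,7,8,9,10} 1  {2,3,4,5,6,7,8,9,10} 2
  if 0:u drops first: 3 orders
  if 3:o drops first: 1 orders
heap linearizations: 4

4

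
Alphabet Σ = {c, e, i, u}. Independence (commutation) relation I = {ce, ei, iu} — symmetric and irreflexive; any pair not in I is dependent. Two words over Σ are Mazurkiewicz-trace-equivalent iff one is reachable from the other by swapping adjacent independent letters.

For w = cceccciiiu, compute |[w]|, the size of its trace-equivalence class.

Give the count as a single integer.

0(c) covers ∅
1(c) covers 0:c
2(e) covers ∅
3(c) covers 1:c
4(c) covers 3:c
5(c) covers 4:c
6(i) covers 5:c
7(i) covers 6:i
8(i) covers 7:i
9(u) covers 2:e, 5:c
floor of heap: 0:c, 2:e
completions by unplaced set U, small U first (add the entries for U minus each lowest piece of U):
  |U|=1: {8}:1  {9}:1
  |U|=2: {2,9}:1  {7,8}:1  {8,9}:2
  |U|=3: {2,8,9}:3  {6,7,8}:1  {7,8,9}:3
  |U|=4: {2,7,8,9}:6  {6,7,8,9}:4
  |U|=5: {2,6,7,8,9}:10  {5,6,7,8,9}:4
  |U|=6: {2,5,6,7,8,9}:14  {4,5,6,7,8,9}:4
  |U|=7: {2,4,5,6,7,8,9}:18  {3,4,5,6,7,8,9}:4
  |U|=8: {1,3,4,5,6,7,8,9}:4  {2,3,4,5,6,7,8,9}:22
  start at 0(c): 26
  start at 2(e): 4
sum over floor = 30

30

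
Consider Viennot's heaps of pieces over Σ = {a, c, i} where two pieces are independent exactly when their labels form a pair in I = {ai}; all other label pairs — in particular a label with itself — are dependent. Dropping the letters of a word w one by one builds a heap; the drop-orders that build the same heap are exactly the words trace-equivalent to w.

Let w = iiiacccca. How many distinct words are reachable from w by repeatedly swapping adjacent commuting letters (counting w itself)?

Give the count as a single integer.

#0=i has no predecessor
#1=i depends on [0:i]
#2=i depends on [1:i]
#3=a has no predecessor
#4=c depends on [2:i, 3:a]
#5=c depends on [4:c]
#6=c depends on [5:c]
#7=c depends on [6:c]
#8=a depends on [7:c]
sources: [0:i, 3:a]
N(rest) = Σ N(rest − s) over sources s of rest; N(one piece) = 1:
  size 1 → [8]=1
  size 2 → [7,8]=1
  size 3 → [6,7,8]=1
  size 4 → [5,6,7,8]=1
  size 5 → [4,5,6,7,8]=1
  size 6 → [2,4,5,6,7,8]=1  [3,4,5,6,7,8]=1
  size 7 → [1,2,4,5,6,7,8]=1  [2,3,4,5,6,7,8]=2
  first=0(i) contributes 3
  first=3(a) contributes 1
|[w]| = 4

4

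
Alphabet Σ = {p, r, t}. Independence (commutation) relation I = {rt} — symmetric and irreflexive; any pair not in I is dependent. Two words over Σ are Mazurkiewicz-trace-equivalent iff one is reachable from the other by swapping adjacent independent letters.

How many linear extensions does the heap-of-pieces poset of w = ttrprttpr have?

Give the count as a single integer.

#0=t has no predecessor
#1=t depends on [0:t]
#2=r has no predecessor
#3=p depends on [1:t, 2:r]
#4=r depends on [3:p]
#5=t depends on [3:p]
#6=t depends on [5:t]
#7=p depends on [4:r, 6:t]
#8=r depends on [7:p]
sources: [0:t, 2:r]
N(rest) = Σ N(rest − s) over sources s of rest; N(one piece) = 1:
  size 1 → [8]=1
  size 2 → [7,8]=1
  size 3 → [4,7,8]=1  [6,7,8]=1
  size 4 → [4,6,7,8]=2  [5,6,7,8]=1
  size 5 → [4,5,6,7,8]=3
  size 6 → [3,4,5,6,7,8]=3
  size 7 → [1,3,4,5,6,7,8]=3  [2,3,4,5,6,7,8]=3
  first=0(t) contributes 6
  first=2(r) contributes 3
|[w]| = 9

9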